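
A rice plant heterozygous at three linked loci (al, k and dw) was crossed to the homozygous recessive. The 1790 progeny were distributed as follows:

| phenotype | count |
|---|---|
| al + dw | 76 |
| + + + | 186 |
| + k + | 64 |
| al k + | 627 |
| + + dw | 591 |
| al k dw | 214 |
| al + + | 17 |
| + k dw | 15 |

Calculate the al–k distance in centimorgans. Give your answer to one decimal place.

The two most frequent reciprocal classes, al k + and + + dw, are the parental types, so the F1 was al k + / + + dw.
The two rarest classes, al + + and + k dw, are the double crossovers. Comparing them with the parentals, only the k allele has switched, so k is the middle locus and the order is al – k – dw.
Crossovers in the al–k interval produce the single-crossover classes + k + and al + dw (64 + 76 = 140) plus the double crossovers (32).
RF(al–k) = (140 + 32) / 1790 = 172/1790 = 0.0961 → 9.6 centimorgans.

9.6 centimorgans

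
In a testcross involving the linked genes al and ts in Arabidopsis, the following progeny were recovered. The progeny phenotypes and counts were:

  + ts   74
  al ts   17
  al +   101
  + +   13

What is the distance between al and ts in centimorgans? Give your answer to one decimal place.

14.6 centimorgans

The two most frequent classes, + ts (74) and al + (101), are the parental types, so the F1 was + ts / al +.
The recombinant classes are + + and al ts: 13 + 17 = 30.
Recombination frequency = 30/205 = 0.1463 ≈ 14.6%, i.e. 14.6 centimorgans.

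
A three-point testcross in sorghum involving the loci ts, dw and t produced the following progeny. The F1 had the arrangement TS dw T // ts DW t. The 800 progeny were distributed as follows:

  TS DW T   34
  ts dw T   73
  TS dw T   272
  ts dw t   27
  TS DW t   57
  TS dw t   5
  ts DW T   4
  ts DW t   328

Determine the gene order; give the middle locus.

The two rarest classes, TS dw t and ts DW T, are the double crossovers. Comparing them with the parentals, only the t allele has switched, so t is the middle locus and the order is dw – t – ts.

t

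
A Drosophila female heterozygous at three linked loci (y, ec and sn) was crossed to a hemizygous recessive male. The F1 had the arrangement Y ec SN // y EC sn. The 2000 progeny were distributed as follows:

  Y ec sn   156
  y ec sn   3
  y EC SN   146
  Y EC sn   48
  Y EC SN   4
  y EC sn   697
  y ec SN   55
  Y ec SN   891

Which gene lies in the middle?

ec

The two rarest classes, Y EC SN and y ec sn, are the double crossovers. Comparing them with the parentals, only the ec allele has switched, so ec is the middle locus and the order is y – ec – sn.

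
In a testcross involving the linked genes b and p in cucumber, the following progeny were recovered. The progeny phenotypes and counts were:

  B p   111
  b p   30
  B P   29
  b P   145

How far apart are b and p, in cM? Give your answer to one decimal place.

18.7 cM

The two most frequent classes, B p (111) and b P (145), are the parental types, so the F1 was B p / b P.
The recombinant classes are B P and b p: 29 + 30 = 59.
Recombination frequency = 59/315 = 0.1873 ≈ 18.7%, i.e. 18.7 cM.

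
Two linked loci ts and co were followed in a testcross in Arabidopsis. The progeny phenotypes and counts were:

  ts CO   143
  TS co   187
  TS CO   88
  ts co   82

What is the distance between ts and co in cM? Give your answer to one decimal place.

34.0 cM

The two most frequent classes, TS co (187) and ts CO (143), are the parental types, so the F1 was TS co / ts CO.
The recombinant classes are TS CO and ts co: 88 + 82 = 170.
Recombination frequency = 170/500 = 0.3400 ≈ 34.0%, i.e. 34.0 cM.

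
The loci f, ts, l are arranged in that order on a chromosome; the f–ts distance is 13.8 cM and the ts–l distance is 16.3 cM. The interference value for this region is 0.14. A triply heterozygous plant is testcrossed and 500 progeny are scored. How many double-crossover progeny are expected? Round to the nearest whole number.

10

Map distances give recombination frequencies of 0.138 and 0.163 for the two intervals.
With interference 0.14 (so coincidence = 0.86), expected double-crossover frequency = 0.138 × 0.163 × 0.86 = 0.01934.
Expected number = 0.01934 × 500 = 9.67 ≈ 10.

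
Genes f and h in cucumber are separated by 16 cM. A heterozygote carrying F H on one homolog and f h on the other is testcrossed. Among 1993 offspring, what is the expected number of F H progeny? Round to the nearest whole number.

837

A map distance of 16 cM corresponds to a recombination frequency of 0.160.
The F1 is F H / f h, so F H is a parental gamete class with expected frequency (1 − r)/2 = 0.840/2 = 0.4200.
Expected number = 0.4200 × 1993 = 837.06 ≈ 837.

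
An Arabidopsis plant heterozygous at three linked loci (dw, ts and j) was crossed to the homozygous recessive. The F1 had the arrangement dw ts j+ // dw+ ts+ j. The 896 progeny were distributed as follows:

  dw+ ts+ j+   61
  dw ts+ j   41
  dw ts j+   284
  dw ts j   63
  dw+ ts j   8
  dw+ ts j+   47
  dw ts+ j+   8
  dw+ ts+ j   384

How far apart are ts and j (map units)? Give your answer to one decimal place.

15.6 map units

The two rarest classes, dw ts+ j+ and dw+ ts j, are the double crossovers. Comparing them with the parentals, only the ts allele has switched, so ts is the middle locus and the order is dw – ts – j.
Crossovers in the ts–j interval produce the single-crossover classes dw ts j and dw+ ts+ j+ (63 + 61 = 124) plus the double crossovers (16).
RF(ts–j) = (124 + 16) / 896 = 140/896 = 0.1562 → 15.6 map units.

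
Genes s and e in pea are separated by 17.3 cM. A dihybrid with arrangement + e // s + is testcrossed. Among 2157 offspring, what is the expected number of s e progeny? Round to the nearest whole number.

187

A map distance of 17.3 cM corresponds to a recombination frequency of 0.173.
The F1 is + e / s +, so s e is a recombinant gamete class with expected frequency r/2 = 0.173/2 = 0.0865.
Expected number = 0.0865 × 2157 = 186.58 ≈ 187.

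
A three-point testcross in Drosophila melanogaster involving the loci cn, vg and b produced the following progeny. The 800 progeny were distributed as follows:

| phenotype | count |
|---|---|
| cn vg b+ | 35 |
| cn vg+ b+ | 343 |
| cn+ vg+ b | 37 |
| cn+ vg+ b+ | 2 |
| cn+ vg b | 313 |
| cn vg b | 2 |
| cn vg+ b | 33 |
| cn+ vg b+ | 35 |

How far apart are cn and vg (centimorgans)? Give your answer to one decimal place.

The two most frequent reciprocal classes, cn+ vg b and cn vg+ b+, are the parental types, so the F1 was cn+ vg b / cn vg+ b+.
The two rarest classes, cn vg b and cn+ vg+ b+, are the double crossovers. Comparing them with the parentals, only the cn allele has switched, so cn is the middle locus and the order is b – cn – vg.
Crossovers in the cn–vg interval produce the single-crossover classes cn+ vg+ b and cn vg b+ (37 + 35 = 72) plus the double crossovers (4).
RF(cn–vg) = (72 + 4) / 800 = 76/800 = 0.0950 → 9.5 centimorgans.

9.5 centimorgans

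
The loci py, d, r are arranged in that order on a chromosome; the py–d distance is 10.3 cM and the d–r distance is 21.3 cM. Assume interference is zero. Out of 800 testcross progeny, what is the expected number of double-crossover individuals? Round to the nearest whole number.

18

Map distances give recombination frequencies of 0.103 and 0.213 for the two intervals.
With no interference, expected double-crossover frequency = 0.103 × 0.213 = 0.02194.
Expected number = 0.02194 × 800 = 17.55 ≈ 18.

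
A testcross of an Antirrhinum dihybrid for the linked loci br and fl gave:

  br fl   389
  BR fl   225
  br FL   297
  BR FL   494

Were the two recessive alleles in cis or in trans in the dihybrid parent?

cis

The two most frequent classes are BR FL (494) and br fl (389); these are the parental (non-recombinant) types.
So the F1 carried BR FL on one chromosome and br fl on the other — the recessive alleles are on the same chromosome (cis / coupling).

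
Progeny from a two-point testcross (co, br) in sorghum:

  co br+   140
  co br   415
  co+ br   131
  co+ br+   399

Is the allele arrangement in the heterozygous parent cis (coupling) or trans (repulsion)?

cis

The two most frequent classes are co+ br+ (399) and co br (415); these are the parental (non-recombinant) types.
So the F1 carried co+ br+ on one chromosome and co br on the other — the recessive alleles are on the same chromosome (cis / coupling).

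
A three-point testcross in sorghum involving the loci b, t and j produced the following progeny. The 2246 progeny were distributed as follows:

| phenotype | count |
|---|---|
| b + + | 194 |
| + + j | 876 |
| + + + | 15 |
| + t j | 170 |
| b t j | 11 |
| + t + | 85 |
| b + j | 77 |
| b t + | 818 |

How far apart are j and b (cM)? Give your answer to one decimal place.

8.4 cM

The two most frequent reciprocal classes, + + j and b t +, are the parental types, so the F1 was + + j / b t +.
The two rarest classes, + + + and b t j, are the double crossovers. Comparing them with the parentals, only the j allele has switched, so j is the middle locus and the order is t – j – b.
Crossovers in the j–b interval produce the single-crossover classes b + j and + t + (77 + 85 = 162) plus the double crossovers (26).
RF(j–b) = (162 + 26) / 2246 = 188/2246 = 0.0837 → 8.4 cM.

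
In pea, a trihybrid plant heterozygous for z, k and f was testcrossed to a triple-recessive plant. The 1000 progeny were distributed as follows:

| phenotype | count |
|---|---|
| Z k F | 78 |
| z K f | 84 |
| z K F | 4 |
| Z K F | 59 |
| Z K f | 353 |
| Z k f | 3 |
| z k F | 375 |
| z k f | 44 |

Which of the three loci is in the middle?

k

The two most frequent reciprocal classes, Z K f and z k F, are the parental types, so the F1 was Z K f / z k F.
The two rarest classes, Z k f and z K F, are the double crossovers. Comparing them with the parentals, only the k allele has switched, so k is the middle locus and the order is f – k – z.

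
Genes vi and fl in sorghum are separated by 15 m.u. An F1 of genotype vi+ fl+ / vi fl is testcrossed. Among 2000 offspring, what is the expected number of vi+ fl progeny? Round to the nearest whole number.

150

A map distance of 15 m.u. corresponds to a recombination frequency of 0.150.
The F1 is vi+ fl+ / vi fl, so vi+ fl is a recombinant gamete class with expected frequency r/2 = 0.150/2 = 0.0750.
Expected number = 0.0750 × 2000 = 150.00 ≈ 150.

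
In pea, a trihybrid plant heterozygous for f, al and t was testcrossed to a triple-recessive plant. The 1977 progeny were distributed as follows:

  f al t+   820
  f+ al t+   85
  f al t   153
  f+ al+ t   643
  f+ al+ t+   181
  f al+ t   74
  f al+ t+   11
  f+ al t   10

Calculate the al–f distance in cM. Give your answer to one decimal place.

9.1 cM

The two most frequent reciprocal classes, f+ al+ t and f al t+, are the parental types, so the F1 was f+ al+ t / f al t+.
The two rarest classes, f+ al t and f al+ t+, are the double crossovers. Comparing them with the parentals, only the al allele has switched, so al is the middle locus and the order is t – al – f.
Crossovers in the al–f interval produce the single-crossover classes f al+ t and f+ al t+ (74 + 85 = 159) plus the double crossovers (21).
RF(al–f) = (159 + 21) / 1977 = 180/1977 = 0.0910 → 9.1 cM.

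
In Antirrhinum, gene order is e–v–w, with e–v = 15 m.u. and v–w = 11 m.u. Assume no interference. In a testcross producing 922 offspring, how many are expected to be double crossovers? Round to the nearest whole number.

15

Map distances give recombination frequencies of 0.150 and 0.110 for the two intervals.
With no interference, expected double-crossover frequency = 0.150 × 0.110 = 0.01650.
Expected number = 0.01650 × 922 = 15.21 ≈ 15.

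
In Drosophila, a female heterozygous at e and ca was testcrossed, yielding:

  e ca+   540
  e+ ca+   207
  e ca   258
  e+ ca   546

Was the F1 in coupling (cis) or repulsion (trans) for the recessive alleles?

trans

The two most frequent classes are e+ ca (546) and e ca+ (540); these are the parental (non-recombinant) types.
So the F1 carried e+ ca on one chromosome and e ca+ on the other — the recessive alleles are on opposite chromosomes (trans / repulsion).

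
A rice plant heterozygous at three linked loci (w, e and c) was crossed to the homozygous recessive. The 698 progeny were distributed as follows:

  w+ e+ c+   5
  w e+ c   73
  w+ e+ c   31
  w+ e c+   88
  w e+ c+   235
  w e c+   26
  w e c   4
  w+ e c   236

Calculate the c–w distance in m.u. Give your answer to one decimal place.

The two most frequent reciprocal classes, w+ e c and w e+ c+, are the parental types, so the F1 was w+ e c / w e+ c+.
The two rarest classes, w e c and w+ e+ c+, are the double crossovers. Comparing them with the parentals, only the w allele has switched, so w is the middle locus and the order is c – w – e.
Crossovers in the c–w interval produce the single-crossover classes w+ e c+ and w e+ c (88 + 73 = 161) plus the double crossovers (9).
RF(c–w) = (161 + 9) / 698 = 170/698 = 0.2436 → 24.4 m.u.

24.4 m.u.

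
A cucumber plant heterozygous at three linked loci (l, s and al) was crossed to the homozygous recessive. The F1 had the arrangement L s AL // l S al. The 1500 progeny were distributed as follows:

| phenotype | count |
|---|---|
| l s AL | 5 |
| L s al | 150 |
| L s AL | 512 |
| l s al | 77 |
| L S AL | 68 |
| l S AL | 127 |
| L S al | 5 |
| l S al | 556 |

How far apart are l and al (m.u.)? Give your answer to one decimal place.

The two rarest classes, l s AL and L S al, are the double crossovers. Comparing them with the parentals, only the l allele has switched, so l is the middle locus and the order is s – l – al.
Crossovers in the l–al interval produce the single-crossover classes L s al and l S AL (150 + 127 = 277) plus the double crossovers (10).
RF(l–al) = (277 + 10) / 1500 = 287/1500 = 0.1913 → 19.1 m.u.

19.1 m.u.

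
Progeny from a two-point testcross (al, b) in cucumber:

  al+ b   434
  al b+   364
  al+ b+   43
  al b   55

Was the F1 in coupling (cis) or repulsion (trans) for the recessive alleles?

trans

The two most frequent classes are al+ b (434) and al b+ (364); these are the parental (non-recombinant) types.
So the F1 carried al+ b on one chromosome and al b+ on the other — the recessive alleles are on opposite chromosomes (trans / repulsion).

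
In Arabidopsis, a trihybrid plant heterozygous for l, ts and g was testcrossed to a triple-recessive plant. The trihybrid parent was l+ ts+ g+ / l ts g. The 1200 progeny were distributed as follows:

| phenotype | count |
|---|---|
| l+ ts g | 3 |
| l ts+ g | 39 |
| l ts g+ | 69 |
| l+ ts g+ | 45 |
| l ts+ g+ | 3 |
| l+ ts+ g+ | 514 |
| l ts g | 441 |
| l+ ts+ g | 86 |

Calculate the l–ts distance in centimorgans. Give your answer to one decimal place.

7.5 centimorgans

The two rarest classes, l ts+ g+ and l+ ts g, are the double crossovers. Comparing them with the parentals, only the l allele has switched, so l is the middle locus and the order is g – l – ts.
Crossovers in the l–ts interval produce the single-crossover classes l+ ts g+ and l ts+ g (45 + 39 = 84) plus the double crossovers (6).
RF(l–ts) = (84 + 6) / 1200 = 90/1200 = 0.0750 → 7.5 centimorgans.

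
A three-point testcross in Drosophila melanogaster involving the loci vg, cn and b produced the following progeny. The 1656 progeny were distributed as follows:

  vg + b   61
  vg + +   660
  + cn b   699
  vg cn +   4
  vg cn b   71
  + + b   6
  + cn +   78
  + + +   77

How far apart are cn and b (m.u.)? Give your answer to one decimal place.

The two most frequent reciprocal classes, + cn b and vg + +, are the parental types, so the F1 was + cn b / vg + +.
The two rarest classes, + + b and vg cn +, are the double crossovers. Comparing them with the parentals, only the cn allele has switched, so cn is the middle locus and the order is b – cn – vg.
Crossovers in the b–cn interval produce the single-crossover classes + cn + and vg + b (78 + 61 = 139) plus the double crossovers (10).
RF(b–cn) = (139 + 10) / 1656 = 149/1656 = 0.0900 → 9.0 m.u.

9.0 m.u.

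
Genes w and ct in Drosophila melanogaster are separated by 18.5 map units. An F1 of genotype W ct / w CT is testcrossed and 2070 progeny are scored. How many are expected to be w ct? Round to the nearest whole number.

A map distance of 18.5 map units corresponds to a recombination frequency of 0.185.
The F1 is W ct / w CT, so w ct is a recombinant gamete class with expected frequency r/2 = 0.185/2 = 0.0925.
Expected number = 0.0925 × 2070 = 191.47 ≈ 191.

191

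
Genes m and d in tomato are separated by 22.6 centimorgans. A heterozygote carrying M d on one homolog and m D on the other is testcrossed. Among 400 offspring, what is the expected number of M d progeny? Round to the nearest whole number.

A map distance of 22.6 centimorgans corresponds to a recombination frequency of 0.226.
The F1 is M d / m D, so M d is a parental gamete class with expected frequency (1 − r)/2 = 0.774/2 = 0.3870.
Expected number = 0.3870 × 400 = 154.80 ≈ 155.

155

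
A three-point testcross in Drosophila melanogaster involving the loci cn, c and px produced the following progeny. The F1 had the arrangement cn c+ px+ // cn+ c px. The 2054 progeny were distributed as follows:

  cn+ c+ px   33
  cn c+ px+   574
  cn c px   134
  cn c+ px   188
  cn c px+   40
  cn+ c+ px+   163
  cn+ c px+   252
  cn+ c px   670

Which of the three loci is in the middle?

c

The two rarest classes, cn c px+ and cn+ c+ px, are the double crossovers. Comparing them with the parentals, only the c allele has switched, so c is the middle locus and the order is px – c – cn.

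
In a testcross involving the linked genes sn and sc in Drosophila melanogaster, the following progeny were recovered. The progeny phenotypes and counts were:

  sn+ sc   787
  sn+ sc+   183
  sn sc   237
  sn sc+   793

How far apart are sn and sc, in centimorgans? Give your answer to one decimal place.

21.0 centimorgans

The two most frequent classes, sn+ sc (787) and sn sc+ (793), are the parental types, so the F1 was sn+ sc / sn sc+.
The recombinant classes are sn+ sc+ and sn sc: 183 + 237 = 420.
Recombination frequency = 420/2000 = 0.2100 ≈ 21.0%, i.e. 21.0 centimorgans.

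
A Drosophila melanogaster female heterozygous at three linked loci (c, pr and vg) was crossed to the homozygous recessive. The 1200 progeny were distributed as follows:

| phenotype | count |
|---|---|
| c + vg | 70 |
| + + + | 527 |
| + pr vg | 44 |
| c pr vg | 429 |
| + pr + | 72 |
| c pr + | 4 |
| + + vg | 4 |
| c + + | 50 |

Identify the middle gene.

vg

The two most frequent reciprocal classes, + + + and c pr vg, are the parental types, so the F1 was + + + / c pr vg.
The two rarest classes, + + vg and c pr +, are the double crossovers. Comparing them with the parentals, only the vg allele has switched, so vg is the middle locus and the order is pr – vg – c.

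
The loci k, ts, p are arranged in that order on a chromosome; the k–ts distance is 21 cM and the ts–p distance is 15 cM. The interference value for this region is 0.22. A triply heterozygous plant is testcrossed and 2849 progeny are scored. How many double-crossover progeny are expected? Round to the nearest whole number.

Map distances give recombination frequencies of 0.210 and 0.150 for the two intervals.
With interference 0.22 (so coincidence = 0.78), expected double-crossover frequency = 0.210 × 0.150 × 0.78 = 0.02457.
Expected number = 0.02457 × 2849 = 70.00 ≈ 70.

70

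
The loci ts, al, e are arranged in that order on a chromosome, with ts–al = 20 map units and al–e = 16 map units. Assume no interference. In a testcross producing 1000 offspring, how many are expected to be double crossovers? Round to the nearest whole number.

32

Map distances give recombination frequencies of 0.200 and 0.160 for the two intervals.
With no interference, expected double-crossover frequency = 0.200 × 0.160 = 0.03200.
Expected number = 0.03200 × 1000 = 32.00 ≈ 32.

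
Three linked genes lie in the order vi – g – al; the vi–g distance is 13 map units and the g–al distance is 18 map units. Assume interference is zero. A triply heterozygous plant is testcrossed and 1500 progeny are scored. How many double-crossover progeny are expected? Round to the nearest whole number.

Map distances give recombination frequencies of 0.130 and 0.180 for the two intervals.
With no interference, expected double-crossover frequency = 0.130 × 0.180 = 0.02340.
Expected number = 0.02340 × 1500 = 35.10 ≈ 35.

35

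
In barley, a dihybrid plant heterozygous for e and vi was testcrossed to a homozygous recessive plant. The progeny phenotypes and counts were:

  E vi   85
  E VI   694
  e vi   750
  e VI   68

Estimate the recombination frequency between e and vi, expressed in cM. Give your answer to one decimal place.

The two most frequent classes, E VI (694) and e vi (750), are the parental types, so the F1 was E VI / e vi.
The recombinant classes are E vi and e VI: 85 + 68 = 153.
Recombination frequency = 153/1597 = 0.0958 ≈ 9.6%, i.e. 9.6 cM.

9.6 cM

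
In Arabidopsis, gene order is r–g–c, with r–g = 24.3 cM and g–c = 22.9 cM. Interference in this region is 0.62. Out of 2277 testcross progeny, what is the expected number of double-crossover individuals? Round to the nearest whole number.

Map distances give recombination frequencies of 0.243 and 0.229 for the two intervals.
With interference 0.62 (so coincidence = 0.38), expected double-crossover frequency = 0.243 × 0.229 × 0.38 = 0.02115.
Expected number = 0.02115 × 2277 = 48.15 ≈ 48.

48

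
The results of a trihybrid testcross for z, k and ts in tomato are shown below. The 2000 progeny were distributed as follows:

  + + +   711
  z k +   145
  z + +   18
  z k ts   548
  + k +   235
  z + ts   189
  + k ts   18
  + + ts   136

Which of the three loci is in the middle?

z

The two most frequent reciprocal classes, + + + and z k ts, are the parental types, so the F1 was + + + / z k ts.
The two rarest classes, z + + and + k ts, are the double crossovers. Comparing them with the parentals, only the z allele has switched, so z is the middle locus and the order is k – z – ts.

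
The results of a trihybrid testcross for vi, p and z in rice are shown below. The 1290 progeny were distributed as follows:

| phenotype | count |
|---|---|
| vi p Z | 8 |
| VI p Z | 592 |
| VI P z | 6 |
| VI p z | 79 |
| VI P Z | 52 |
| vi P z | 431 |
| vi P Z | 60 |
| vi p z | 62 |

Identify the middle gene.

The two most frequent reciprocal classes, VI p Z and vi P z, are the parental types, so the F1 was VI p Z / vi P z.
The two rarest classes, vi p Z and VI P z, are the double crossovers. Comparing them with the parentals, only the vi allele has switched, so vi is the middle locus and the order is z – vi – p.

vi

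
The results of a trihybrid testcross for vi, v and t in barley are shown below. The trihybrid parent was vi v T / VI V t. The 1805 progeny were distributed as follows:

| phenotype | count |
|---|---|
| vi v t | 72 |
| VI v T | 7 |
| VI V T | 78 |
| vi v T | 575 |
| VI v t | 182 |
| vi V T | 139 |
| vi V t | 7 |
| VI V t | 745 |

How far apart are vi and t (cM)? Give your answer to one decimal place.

The two rarest classes, VI v T and vi V t, are the double crossovers. Comparing them with the parentals, only the vi allele has switched, so vi is the middle locus and the order is t – vi – v.
Crossovers in the t–vi interval produce the single-crossover classes vi v t and VI V T (72 + 78 = 150) plus the double crossovers (14).
RF(t–vi) = (150 + 14) / 1805 = 164/1805 = 0.0909 → 9.1 cM.

9.1 cM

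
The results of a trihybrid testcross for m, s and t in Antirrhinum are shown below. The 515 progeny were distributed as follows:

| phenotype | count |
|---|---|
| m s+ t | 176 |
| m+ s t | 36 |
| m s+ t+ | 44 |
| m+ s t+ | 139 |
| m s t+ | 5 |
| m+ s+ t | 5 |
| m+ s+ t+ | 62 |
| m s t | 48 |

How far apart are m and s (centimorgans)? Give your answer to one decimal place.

The two most frequent reciprocal classes, m s+ t and m+ s t+, are the parental types, so the F1 was m s+ t / m+ s t+.
The two rarest classes, m+ s+ t and m s t+, are the double crossovers. Comparing them with the parentals, only the m allele has switched, so m is the middle locus and the order is s – m – t.
Crossovers in the s–m interval produce the single-crossover classes m s t and m+ s+ t+ (48 + 62 = 110) plus the double crossovers (10).
RF(s–m) = (110 + 10) / 515 = 120/515 = 0.2330 → 23.3 centimorgans.

23.3 centimorgans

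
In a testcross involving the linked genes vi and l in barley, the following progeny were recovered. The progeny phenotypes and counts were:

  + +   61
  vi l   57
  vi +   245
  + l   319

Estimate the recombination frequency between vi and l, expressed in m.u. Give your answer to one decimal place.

The two most frequent classes, + l (319) and vi + (245), are the parental types, so the F1 was + l / vi +.
The recombinant classes are + + and vi l: 61 + 57 = 118.
Recombination frequency = 118/682 = 0.1730 ≈ 17.3%, i.e. 17.3 m.u.

17.3 m.u.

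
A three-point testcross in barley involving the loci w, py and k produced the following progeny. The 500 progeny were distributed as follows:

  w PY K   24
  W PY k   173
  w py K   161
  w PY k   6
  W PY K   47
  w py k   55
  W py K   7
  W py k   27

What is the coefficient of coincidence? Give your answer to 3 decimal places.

0.883

The two most frequent reciprocal classes, w py K and W PY k, are the parental types, so the F1 was w py K / W PY k.
The two rarest classes, W py K and w PY k, are the double crossovers. Comparing them with the parentals, only the w allele has switched, so w is the middle locus and the order is py – w – k.
py–w: (51 + 13)/500 = 0.1280; w–k: (102 + 13)/500 = 0.2300.
Expected DCO frequency = 0.1280 × 0.2300 ≈ 0.02944; observed = 13/500 ≈ 0.02600.
Coefficient of coincidence = 0.02600/0.02944 ≈ 0.883.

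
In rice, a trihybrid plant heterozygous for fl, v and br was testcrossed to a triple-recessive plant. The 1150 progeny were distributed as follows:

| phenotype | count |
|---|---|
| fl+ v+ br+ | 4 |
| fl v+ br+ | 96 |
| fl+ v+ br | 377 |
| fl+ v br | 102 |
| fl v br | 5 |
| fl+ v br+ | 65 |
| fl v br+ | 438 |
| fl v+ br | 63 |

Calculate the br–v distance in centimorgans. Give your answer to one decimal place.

18.0 centimorgans

The two most frequent reciprocal classes, fl+ v+ br and fl v br+, are the parental types, so the F1 was fl+ v+ br / fl v br+.
The two rarest classes, fl+ v+ br+ and fl v br, are the double crossovers. Comparing them with the parentals, only the br allele has switched, so br is the middle locus and the order is v – br – fl.
Crossovers in the v–br interval produce the single-crossover classes fl+ v br and fl v+ br+ (102 + 96 = 198) plus the double crossovers (9).
RF(v–br) = (198 + 9) / 1150 = 207/1150 = 0.1800 → 18.0 centimorgans.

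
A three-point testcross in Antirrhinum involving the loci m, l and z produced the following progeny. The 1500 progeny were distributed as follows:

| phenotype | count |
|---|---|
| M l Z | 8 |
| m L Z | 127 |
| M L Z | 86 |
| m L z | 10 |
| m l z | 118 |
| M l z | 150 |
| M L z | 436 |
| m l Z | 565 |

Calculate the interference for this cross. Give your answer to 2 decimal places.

0.59

The two most frequent reciprocal classes, M L z and m l Z, are the parental types, so the F1 was M L z / m l Z.
The two rarest classes, m L z and M l Z, are the double crossovers. Comparing them with the parentals, only the m allele has switched, so m is the middle locus and the order is z – m – l.
z–m: (204 + 18)/1500 = 0.1480; m–l: (277 + 18)/1500 = 0.1967.
Expected DCO frequency = 0.1480 × 0.1967 ≈ 0.02911; observed = 18/1500 ≈ 0.01200.
Coefficient of coincidence = 0.01200/0.02911 ≈ 0.41; interference = 1 − 0.41 = 0.59.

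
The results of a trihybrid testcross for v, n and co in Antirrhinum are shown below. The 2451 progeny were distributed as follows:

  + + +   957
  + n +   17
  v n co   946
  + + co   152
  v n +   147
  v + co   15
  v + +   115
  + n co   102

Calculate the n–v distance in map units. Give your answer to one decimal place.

The two most frequent reciprocal classes, v n co and + + +, are the parental types, so the F1 was v n co / + + +.
The two rarest classes, v + co and + n +, are the double crossovers. Comparing them with the parentals, only the n allele has switched, so n is the middle locus and the order is co – n – v.
Crossovers in the n–v interval produce the single-crossover classes + n co and v + + (102 + 115 = 217) plus the double crossovers (32).
RF(n–v) = (217 + 32) / 2451 = 249/2451 = 0.1016 → 10.2 map units.

10.2 map units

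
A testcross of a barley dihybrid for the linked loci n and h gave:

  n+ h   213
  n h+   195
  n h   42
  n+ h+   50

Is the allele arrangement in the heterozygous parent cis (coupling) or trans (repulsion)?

trans

The two most frequent classes are n+ h (213) and n h+ (195); these are the parental (non-recombinant) types.
So the F1 carried n+ h on one chromosome and n h+ on the other — the recessive alleles are on opposite chromosomes (trans / repulsion).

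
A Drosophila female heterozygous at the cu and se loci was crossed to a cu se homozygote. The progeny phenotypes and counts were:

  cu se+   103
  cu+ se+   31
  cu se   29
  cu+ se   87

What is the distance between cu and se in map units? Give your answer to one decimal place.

The two most frequent classes, cu+ se (87) and cu se+ (103), are the parental types, so the F1 was cu+ se / cu se+.
The recombinant classes are cu+ se+ and cu se: 31 + 29 = 60.
Recombination frequency = 60/250 = 0.2400 ≈ 24.0%, i.e. 24.0 map units.

24.0 map units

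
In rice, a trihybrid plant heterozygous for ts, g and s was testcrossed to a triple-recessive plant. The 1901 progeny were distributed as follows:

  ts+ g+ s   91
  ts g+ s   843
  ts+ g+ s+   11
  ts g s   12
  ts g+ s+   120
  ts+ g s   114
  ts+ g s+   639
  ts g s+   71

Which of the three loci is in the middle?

The two most frequent reciprocal classes, ts g+ s and ts+ g s+, are the parental types, so the F1 was ts g+ s / ts+ g s+.
The two rarest classes, ts g s and ts+ g+ s+, are the double crossovers. Comparing them with the parentals, only the g allele has switched, so g is the middle locus and the order is ts – g – s.

g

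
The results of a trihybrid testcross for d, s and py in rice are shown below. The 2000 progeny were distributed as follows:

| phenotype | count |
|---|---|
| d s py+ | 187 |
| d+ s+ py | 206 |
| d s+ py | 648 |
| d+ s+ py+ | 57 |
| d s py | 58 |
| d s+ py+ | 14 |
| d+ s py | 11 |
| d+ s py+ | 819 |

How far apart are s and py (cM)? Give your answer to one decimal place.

7.0 cM

The two most frequent reciprocal classes, d+ s py+ and d s+ py, are the parental types, so the F1 was d+ s py+ / d s+ py.
The two rarest classes, d+ s py and d s+ py+, are the double crossovers. Comparing them with the parentals, only the py allele has switched, so py is the middle locus and the order is s – py – d.
Crossovers in the s–py interval produce the single-crossover classes d+ s+ py+ and d s py (57 + 58 = 115) plus the double crossovers (25).
RF(s–py) = (115 + 25) / 2000 = 140/2000 = 0.0700 → 7.0 cM.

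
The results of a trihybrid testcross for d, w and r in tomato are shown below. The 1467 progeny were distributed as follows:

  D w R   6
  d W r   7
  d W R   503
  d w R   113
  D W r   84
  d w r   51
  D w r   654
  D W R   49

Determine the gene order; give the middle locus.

r

The two most frequent reciprocal classes, d W R and D w r, are the parental types, so the F1 was d W R / D w r.
The two rarest classes, d W r and D w R, are the double crossovers. Comparing them with the parentals, only the r allele has switched, so r is the middle locus and the order is d – r – w.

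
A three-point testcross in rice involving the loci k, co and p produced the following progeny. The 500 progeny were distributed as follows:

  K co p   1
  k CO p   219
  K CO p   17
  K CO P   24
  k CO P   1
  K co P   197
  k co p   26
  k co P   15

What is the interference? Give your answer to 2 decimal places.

The two most frequent reciprocal classes, K co P and k CO p, are the parental types, so the F1 was K co P / k CO p.
The two rarest classes, K co p and k CO P, are the double crossovers. Comparing them with the parentals, only the p allele has switched, so p is the middle locus and the order is co – p – k.
co–p: (50 + 2)/500 = 0.1040; p–k: (32 + 2)/500 = 0.0680.
Expected DCO frequency = 0.1040 × 0.0680 ≈ 0.00707; observed = 2/500 ≈ 0.00400.
Coefficient of coincidence = 0.00400/0.00707 ≈ 0.57; interference = 1 − 0.57 = 0.43.

0.43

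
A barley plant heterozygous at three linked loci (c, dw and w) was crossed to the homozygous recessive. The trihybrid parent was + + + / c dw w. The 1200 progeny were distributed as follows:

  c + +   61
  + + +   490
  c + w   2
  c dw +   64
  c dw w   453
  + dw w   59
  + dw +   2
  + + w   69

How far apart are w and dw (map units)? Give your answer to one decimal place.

11.4 map units

The two rarest classes, + dw + and c + w, are the double crossovers. Comparing them with the parentals, only the dw allele has switched, so dw is the middle locus and the order is w – dw – c.
Crossovers in the w–dw interval produce the single-crossover classes + + w and c dw + (69 + 64 = 133) plus the double crossovers (4).
RF(w–dw) = (133 + 4) / 1200 = 137/1200 = 0.1142 → 11.4 map units.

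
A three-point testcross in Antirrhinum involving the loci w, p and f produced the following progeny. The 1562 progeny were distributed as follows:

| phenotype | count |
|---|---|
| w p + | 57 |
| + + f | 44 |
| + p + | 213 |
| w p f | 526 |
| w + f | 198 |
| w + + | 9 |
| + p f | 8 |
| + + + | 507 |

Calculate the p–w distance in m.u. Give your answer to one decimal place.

The two most frequent reciprocal classes, + + + and w p f, are the parental types, so the F1 was + + + / w p f.
The two rarest classes, w + + and + p f, are the double crossovers. Comparing them with the parentals, only the w allele has switched, so w is the middle locus and the order is f – w – p.
Crossovers in the w–p interval produce the single-crossover classes + p + and w + f (213 + 198 = 411) plus the double crossovers (17).
RF(w–p) = (411 + 17) / 1562 = 428/1562 = 0.2740 → 27.4 m.u.

27.4 m.u.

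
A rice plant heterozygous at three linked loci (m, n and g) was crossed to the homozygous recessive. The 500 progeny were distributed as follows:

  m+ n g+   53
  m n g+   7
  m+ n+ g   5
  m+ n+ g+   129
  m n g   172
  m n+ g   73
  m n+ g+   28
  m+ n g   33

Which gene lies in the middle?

g

The two most frequent reciprocal classes, m n g and m+ n+ g+, are the parental types, so the F1 was m n g / m+ n+ g+.
The two rarest classes, m n g+ and m+ n+ g, are the double crossovers. Comparing them with the parentals, only the g allele has switched, so g is the middle locus and the order is m – g – n.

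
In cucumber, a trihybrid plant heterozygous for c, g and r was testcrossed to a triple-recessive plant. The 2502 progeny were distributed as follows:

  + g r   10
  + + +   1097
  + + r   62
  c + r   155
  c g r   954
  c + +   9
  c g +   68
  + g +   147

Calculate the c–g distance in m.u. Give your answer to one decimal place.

The two most frequent reciprocal classes, + + + and c g r, are the parental types, so the F1 was + + + / c g r.
The two rarest classes, c + + and + g r, are the double crossovers. Comparing them with the parentals, only the c allele has switched, so c is the middle locus and the order is r – c – g.
Crossovers in the c–g interval produce the single-crossover classes + g + and c + r (147 + 155 = 302) plus the double crossovers (19).
RF(c–g) = (302 + 19) / 2502 = 321/2502 = 0.1283 → 12.8 m.u.

12.8 m.u.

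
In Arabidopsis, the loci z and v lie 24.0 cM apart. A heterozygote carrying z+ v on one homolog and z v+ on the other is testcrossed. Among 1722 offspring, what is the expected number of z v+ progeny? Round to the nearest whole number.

654

A map distance of 24.0 cM corresponds to a recombination frequency of 0.240.
The F1 is z+ v / z v+, so z v+ is a parental gamete class with expected frequency (1 − r)/2 = 0.760/2 = 0.3800.
Expected number = 0.3800 × 1722 = 654.36 ≈ 654.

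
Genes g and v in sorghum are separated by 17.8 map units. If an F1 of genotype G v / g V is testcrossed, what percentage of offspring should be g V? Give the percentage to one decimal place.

41.1%

A map distance of 17.8 map units corresponds to a recombination frequency of 0.178.
The F1 is G v / g V, so g V is a parental gamete class with expected frequency (1 − r)/2 = 0.822/2 = 0.4110.
That is 0.4110 = 41.1% of the progeny.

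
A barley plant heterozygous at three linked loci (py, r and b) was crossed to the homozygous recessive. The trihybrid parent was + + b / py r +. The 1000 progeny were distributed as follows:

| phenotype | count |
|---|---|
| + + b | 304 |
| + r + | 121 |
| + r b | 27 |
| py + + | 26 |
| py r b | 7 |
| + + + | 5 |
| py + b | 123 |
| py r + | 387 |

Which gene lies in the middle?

b

The two rarest classes, + + + and py r b, are the double crossovers. Comparing them with the parentals, only the b allele has switched, so b is the middle locus and the order is r – b – py.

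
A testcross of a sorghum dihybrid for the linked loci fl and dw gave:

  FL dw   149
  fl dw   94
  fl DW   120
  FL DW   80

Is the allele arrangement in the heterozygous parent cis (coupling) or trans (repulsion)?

The two most frequent classes are FL dw (149) and fl DW (120); these are the parental (non-recombinant) types.
So the F1 carried FL dw on one chromosome and fl DW on the other — the recessive alleles are on opposite chromosomes (trans / repulsion).

trans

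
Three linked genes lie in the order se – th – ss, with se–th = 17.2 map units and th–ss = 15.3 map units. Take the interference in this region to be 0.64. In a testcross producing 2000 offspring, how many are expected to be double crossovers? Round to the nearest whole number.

19

Map distances give recombination frequencies of 0.172 and 0.153 for the two intervals.
With interference 0.64 (so coincidence = 0.36), expected double-crossover frequency = 0.172 × 0.153 × 0.36 = 0.00947.
Expected number = 0.00947 × 2000 = 18.95 ≈ 19.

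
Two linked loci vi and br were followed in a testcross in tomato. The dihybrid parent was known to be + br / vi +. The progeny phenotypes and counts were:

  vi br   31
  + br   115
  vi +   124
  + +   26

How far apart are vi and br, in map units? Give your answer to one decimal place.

The recombinant classes are + + and vi br: 26 + 31 = 57.
Recombination frequency = 57/296 = 0.1926 ≈ 19.3%, i.e. 19.3 map units.

19.3 map units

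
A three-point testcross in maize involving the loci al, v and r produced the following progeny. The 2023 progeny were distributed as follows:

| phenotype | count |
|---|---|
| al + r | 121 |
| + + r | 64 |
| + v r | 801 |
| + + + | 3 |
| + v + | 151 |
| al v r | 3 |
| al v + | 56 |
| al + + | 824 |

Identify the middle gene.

The two most frequent reciprocal classes, al + + and + v r, are the parental types, so the F1 was al + + / + v r.
The two rarest classes, + + + and al v r, are the double crossovers. Comparing them with the parentals, only the al allele has switched, so al is the middle locus and the order is v – al – r.

al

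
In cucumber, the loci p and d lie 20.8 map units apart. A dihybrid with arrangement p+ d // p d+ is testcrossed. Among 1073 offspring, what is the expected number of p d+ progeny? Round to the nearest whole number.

A map distance of 20.8 map units corresponds to a recombination frequency of 0.208.
The F1 is p+ d / p d+, so p d+ is a parental gamete class with expected frequency (1 − r)/2 = 0.792/2 = 0.3960.
Expected number = 0.3960 × 1073 = 424.91 ≈ 425.

425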